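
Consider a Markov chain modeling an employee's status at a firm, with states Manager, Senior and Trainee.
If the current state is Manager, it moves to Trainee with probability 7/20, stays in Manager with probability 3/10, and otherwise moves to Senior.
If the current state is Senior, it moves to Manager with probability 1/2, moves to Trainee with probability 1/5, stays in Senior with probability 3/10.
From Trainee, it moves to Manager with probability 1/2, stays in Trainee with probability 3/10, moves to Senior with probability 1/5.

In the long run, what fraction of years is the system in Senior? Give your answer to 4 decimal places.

0.2917

Let the stationary distribution be π with π = πP and π_1 + π_2 + π_3 = 1.
π_1 = 0.3·π_1 + 0.5·π_2 + 0.5·π_3
π_2 = 0.35·π_1 + 0.3·π_2 + 0.2·π_3
Solving with the normalization constraint gives π = (0.4167, 0.2917, 0.2917).
So the stationary probability of Senior is 0.2917.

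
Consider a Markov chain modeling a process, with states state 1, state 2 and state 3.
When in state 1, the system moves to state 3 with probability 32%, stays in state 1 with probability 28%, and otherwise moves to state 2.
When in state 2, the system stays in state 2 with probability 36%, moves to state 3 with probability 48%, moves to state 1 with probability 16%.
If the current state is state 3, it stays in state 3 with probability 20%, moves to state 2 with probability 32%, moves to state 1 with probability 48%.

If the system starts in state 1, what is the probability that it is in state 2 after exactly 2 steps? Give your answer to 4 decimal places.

0.3584

Sum over the intermediate state after 1 step:
P = P(state 1→state 1)·P(state 1→state 2) + P(state 1→state 2)·P(state 2→state 2) + P(state 1→state 3)·P(state 3→state 2)
  = 0.28×0.4 + 0.4×0.36 + 0.32×0.32
  = 0.1120 + 0.1440 + 0.1024 = 0.3584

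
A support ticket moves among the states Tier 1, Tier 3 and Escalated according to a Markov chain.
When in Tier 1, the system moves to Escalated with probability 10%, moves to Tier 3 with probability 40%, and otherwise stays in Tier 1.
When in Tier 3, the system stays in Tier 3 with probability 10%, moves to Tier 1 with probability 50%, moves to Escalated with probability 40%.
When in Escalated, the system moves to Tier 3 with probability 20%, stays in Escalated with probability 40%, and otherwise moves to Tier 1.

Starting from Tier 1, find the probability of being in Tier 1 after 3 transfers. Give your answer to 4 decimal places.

Propagate the distribution vector 3 transfers from Tier 1.
After 0 transfers: (1.0000, 0.0000, 0.0000)
After 1 transfer: (0.5000, 0.4000, 0.1000)
After 2 transfers: (0.4900, 0.2600, 0.2500)
After 3 transfers: (0.4750, 0.2720, 0.2530)
P(in Tier 1 after 3 transfers) = 0.4750

0.4750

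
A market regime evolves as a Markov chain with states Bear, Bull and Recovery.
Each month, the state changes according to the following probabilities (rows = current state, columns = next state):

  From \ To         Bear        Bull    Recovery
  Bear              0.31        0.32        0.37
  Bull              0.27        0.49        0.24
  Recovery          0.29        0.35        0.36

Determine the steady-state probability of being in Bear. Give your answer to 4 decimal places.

0.2878

Let the stationary distribution be π with π = πP and π_1 + π_2 + π_3 = 1.
π_1 = 0.31·π_1 + 0.27·π_2 + 0.29·π_3
π_2 = 0.32·π_1 + 0.49·π_2 + 0.35·π_3
Solving with the normalization constraint gives π = (0.2878, 0.3969, 0.3152).
So the stationary probability of Bear is 0.2878.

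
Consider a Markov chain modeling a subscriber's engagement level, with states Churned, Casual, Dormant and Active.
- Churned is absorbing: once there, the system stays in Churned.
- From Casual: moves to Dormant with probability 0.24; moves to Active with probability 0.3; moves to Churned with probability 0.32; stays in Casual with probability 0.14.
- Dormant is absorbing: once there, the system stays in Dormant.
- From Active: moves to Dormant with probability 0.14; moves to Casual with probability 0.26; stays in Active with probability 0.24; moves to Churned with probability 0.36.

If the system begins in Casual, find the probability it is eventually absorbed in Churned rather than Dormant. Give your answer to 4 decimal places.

0.6101

Let h(s) be the probability of absorption at Churned starting from transient state s. Then h(Churned) = 1 and h(Dormant) = 0. By first-step analysis:
h(Casual) = 0.32·1 + 0.14·h(Casual) + 0.24·0 + 0.3·h(Active)
h(Active) = 0.36·1 + 0.26·h(Casual) + 0.14·0 + 0.24·h(Active)
Solving: h(Casual) = 0.6101, h(Active) = 0.6824.
Starting from Casual, the probability is 0.6101.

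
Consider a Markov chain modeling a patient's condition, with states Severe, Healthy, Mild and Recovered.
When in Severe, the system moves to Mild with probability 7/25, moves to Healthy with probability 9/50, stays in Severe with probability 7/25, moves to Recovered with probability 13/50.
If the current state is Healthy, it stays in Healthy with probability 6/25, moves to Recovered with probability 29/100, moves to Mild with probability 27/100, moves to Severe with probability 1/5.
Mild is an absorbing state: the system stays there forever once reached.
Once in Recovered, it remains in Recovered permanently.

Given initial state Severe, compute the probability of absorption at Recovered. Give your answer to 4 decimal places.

Let h(s) be the probability of absorption at Recovered starting from transient state s. Then h(Recovered) = 1 and h(Mild) = 0. By first-step analysis:
h(Severe) = 0.28·h(Severe) + 0.18·h(Healthy) + 0.28·0 + 0.26·1
h(Healthy) = 0.2·h(Severe) + 0.24·h(Healthy) + 0.27·0 + 0.29·1
Solving: h(Severe) = 0.4887, h(Healthy) = 0.5102.
Starting from Severe, the probability is 0.4887.

0.4887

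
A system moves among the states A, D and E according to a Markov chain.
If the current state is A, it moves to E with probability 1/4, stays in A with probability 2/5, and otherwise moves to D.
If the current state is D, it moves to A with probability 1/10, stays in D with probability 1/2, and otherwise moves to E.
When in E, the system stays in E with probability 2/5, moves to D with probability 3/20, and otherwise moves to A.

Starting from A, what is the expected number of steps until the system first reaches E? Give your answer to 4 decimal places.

Let t(s) be the expected number of steps to first reach E from state s, with t(E) = 0. Conditioning on the first step:
t(A) = 1 + 0.4·t(A) + 0.35·t(D)
t(D) = 1 + 0.1·t(A) + 0.5·t(D)
Solving: t(A) = 3.2075, t(D) = 2.6415.
Expected steps from A to E: 3.2075.

3.2075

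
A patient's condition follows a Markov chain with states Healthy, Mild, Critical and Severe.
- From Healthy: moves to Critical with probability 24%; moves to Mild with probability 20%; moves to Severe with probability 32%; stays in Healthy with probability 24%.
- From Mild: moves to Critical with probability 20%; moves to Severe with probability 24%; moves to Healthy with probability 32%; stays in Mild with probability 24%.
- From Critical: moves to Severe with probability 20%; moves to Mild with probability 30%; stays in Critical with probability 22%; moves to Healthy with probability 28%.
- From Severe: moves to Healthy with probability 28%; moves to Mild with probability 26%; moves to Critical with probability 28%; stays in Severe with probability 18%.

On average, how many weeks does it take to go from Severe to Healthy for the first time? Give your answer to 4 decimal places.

3.4414

Let t(s) be the expected number of weeks to first reach Healthy from state s, with t(Healthy) = 0. Conditioning on the first week:
t(Mild) = 1 + 0.24·t(Mild) + 0.2·t(Critical) + 0.24·t(Severe)
t(Critical) = 1 + 0.3·t(Mild) + 0.22·t(Critical) + 0.2·t(Severe)
t(Severe) = 1 + 0.26·t(Mild) + 0.28·t(Critical) + 0.18·t(Severe)
Solving: t(Mild) = 3.3068, t(Critical) = 3.4363, t(Severe) = 3.4414.
Expected weeks from Severe to Healthy: 3.4414.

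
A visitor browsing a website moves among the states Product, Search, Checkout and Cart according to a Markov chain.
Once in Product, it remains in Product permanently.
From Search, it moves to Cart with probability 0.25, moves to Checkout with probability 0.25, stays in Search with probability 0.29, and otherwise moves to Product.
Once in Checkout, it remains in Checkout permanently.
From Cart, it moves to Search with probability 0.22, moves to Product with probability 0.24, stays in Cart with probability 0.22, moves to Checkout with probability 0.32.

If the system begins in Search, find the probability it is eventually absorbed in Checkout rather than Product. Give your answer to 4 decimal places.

0.5513

Let h(s) be the probability of absorption at Checkout starting from transient state s. Then h(Checkout) = 1 and h(Product) = 0. By first-step analysis:
h(Search) = 0.21·0 + 0.29·h(Search) + 0.25·1 + 0.25·h(Cart)
h(Cart) = 0.24·0 + 0.22·h(Search) + 0.32·1 + 0.22·h(Cart)
Solving: h(Search) = 0.5513, h(Cart) = 0.5658.
Starting from Search, the probability is 0.5513.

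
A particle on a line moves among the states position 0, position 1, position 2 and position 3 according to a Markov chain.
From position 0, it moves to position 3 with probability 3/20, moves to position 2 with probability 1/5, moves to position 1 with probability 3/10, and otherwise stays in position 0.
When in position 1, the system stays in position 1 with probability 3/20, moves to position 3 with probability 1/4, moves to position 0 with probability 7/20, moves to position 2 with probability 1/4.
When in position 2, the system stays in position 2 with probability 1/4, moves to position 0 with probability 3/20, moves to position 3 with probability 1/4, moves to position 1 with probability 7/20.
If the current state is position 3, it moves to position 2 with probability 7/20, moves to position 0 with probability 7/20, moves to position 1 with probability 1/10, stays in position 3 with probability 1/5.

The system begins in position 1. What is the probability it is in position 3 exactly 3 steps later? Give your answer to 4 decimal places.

0.2099

Propagate the distribution vector 3 steps from position 1.
After 0 steps: (0.0000, 1.0000, 0.0000, 0.0000)
After 1 step: (0.3500, 0.1500, 0.2500, 0.2500)
After 2 steps: (0.3000, 0.2400, 0.2575, 0.2025)
After 3 steps: (0.2985, 0.2364, 0.2553, 0.2099)
P(in position 3 after 3 steps) = 0.2099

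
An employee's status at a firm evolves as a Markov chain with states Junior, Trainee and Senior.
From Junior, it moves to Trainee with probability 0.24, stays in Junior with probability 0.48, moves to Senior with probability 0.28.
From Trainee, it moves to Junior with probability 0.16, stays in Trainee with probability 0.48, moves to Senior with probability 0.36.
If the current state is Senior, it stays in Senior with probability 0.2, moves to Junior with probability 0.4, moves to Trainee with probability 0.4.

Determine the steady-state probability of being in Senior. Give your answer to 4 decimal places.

0.2871

Let the stationary distribution be π with π = πP and π_1 + π_2 + π_3 = 1.
π_1 = 0.48·π_1 + 0.16·π_2 + 0.4·π_3
π_2 = 0.24·π_1 + 0.48·π_2 + 0.4·π_3
Solving with the normalization constraint gives π = (0.3366, 0.3762, 0.2871).
So the stationary probability of Senior is 0.2871.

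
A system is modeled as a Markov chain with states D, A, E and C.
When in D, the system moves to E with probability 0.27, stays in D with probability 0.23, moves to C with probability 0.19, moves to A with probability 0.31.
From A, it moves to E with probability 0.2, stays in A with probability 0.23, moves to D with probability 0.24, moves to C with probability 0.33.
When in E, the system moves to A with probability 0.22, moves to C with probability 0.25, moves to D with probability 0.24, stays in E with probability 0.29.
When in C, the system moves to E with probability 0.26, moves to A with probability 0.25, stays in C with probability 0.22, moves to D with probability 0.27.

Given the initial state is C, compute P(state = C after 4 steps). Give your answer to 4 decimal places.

Propagate the distribution vector 4 steps from C.
After 0 steps: (0.0000, 0.0000, 0.0000, 1.0000)
After 1 step: (0.2700, 0.2500, 0.2600, 0.2200)
After 2 steps: (0.2439, 0.2534, 0.2555, 0.2472)
After 3 steps: (0.2450, 0.2519, 0.2549, 0.2482)
After 4 steps: (0.2450, 0.2520, 0.2550, 0.2480)
P(in C after 4 steps) = 0.2480

0.2480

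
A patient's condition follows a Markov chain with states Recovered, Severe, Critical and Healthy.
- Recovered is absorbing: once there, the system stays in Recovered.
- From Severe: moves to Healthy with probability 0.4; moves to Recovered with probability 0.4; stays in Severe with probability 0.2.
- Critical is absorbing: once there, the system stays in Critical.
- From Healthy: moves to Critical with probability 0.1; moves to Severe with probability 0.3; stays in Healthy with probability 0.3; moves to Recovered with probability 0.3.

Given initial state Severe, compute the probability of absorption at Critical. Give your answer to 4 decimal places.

Let h(s) be the probability of absorption at Critical starting from transient state s. Then h(Critical) = 1 and h(Recovered) = 0. By first-step analysis:
h(Severe) = 0.4·0 + 0.2·h(Severe) + 0.4·h(Healthy)
h(Healthy) = 0.3·0 + 0.3·h(Severe) + 0.1·1 + 0.3·h(Healthy)
Solving: h(Severe) = 0.0909, h(Healthy) = 0.1818.
Starting from Severe, the probability is 0.0909.

0.0909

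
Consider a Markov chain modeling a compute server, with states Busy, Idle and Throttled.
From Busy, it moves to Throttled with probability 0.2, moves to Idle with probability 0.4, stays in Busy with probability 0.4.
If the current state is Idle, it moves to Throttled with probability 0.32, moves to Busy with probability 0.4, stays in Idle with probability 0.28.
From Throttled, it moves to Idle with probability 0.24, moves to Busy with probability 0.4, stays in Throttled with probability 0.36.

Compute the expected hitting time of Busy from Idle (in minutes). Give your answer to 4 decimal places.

Let t(s) be the expected number of minutes to first reach Busy from state s, with t(Busy) = 0. Conditioning on the first minute:
t(Idle) = 1 + 0.28·t(Idle) + 0.32·t(Throttled)
t(Throttled) = 1 + 0.24·t(Idle) + 0.36·t(Throttled)
Solving: t(Idle) = 2.5000, t(Throttled) = 2.5000.
Expected minutes from Idle to Busy: 2.5000.

2.5000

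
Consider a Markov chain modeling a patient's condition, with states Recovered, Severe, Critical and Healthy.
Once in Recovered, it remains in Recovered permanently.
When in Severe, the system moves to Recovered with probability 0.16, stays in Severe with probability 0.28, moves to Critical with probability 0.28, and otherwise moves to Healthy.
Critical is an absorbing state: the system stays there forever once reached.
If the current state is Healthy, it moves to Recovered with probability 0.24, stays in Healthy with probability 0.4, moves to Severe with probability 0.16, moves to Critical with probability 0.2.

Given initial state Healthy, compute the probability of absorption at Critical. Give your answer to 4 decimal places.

Let h(s) be the probability of absorption at Critical starting from transient state s. Then h(Critical) = 1 and h(Recovered) = 0. By first-step analysis:
h(Severe) = 0.16·0 + 0.28·h(Severe) + 0.28·1 + 0.28·h(Healthy)
h(Healthy) = 0.24·0 + 0.16·h(Severe) + 0.2·1 + 0.4·h(Healthy)
Solving: h(Severe) = 0.5785, h(Healthy) = 0.4876.
Starting from Healthy, the probability is 0.4876.

0.4876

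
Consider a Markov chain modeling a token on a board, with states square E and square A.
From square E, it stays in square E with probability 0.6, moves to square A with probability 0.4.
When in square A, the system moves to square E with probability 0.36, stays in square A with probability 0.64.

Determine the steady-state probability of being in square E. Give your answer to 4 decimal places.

0.4737

Let the stationary distribution be π with π = πP and π_1 + π_2 = 1.
π_1 = 0.6·π_1 + 0.36·π_2
Solving with the normalization constraint gives π = (0.4737, 0.5263).
So the stationary probability of square E is 0.4737.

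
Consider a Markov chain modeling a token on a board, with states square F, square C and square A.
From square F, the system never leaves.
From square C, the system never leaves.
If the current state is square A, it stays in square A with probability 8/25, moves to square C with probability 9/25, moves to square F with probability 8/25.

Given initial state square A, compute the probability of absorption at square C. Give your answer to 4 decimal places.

0.5294

Let h(s) be the probability of absorption at square C starting from transient state s. Then h(square C) = 1 and h(square F) = 0. By first-step analysis:
h(square A) = 0.32·0 + 0.36·1 + 0.32·h(square A)
Solving: h(square A) = 0.5294.
Starting from square A, the probability is 0.5294.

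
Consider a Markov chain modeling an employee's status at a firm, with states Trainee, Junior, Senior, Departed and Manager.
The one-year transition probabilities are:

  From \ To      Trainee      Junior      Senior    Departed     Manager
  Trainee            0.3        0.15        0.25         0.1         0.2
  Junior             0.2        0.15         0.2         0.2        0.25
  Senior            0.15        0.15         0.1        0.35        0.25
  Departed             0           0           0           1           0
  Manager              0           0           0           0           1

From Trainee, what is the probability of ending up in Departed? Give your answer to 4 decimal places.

Let h(s) be the probability of absorption at Departed starting from transient state s. Then h(Departed) = 1 and h(Manager) = 0. By first-step analysis:
h(Trainee) = 0.3·h(Trainee) + 0.15·h(Junior) + 0.25·h(Senior) + 0.1·1 + 0.2·0
h(Junior) = 0.2·h(Trainee) + 0.15·h(Junior) + 0.2·h(Senior) + 0.2·1 + 0.25·0
h(Senior) = 0.15·h(Trainee) + 0.15·h(Junior) + 0.1·h(Senior) + 0.35·1 + 0.25·0
Solving: h(Trainee) = 0.4348, h(Junior) = 0.4644, h(Senior) = 0.5387.
Starting from Trainee, the probability is 0.4348.

0.4348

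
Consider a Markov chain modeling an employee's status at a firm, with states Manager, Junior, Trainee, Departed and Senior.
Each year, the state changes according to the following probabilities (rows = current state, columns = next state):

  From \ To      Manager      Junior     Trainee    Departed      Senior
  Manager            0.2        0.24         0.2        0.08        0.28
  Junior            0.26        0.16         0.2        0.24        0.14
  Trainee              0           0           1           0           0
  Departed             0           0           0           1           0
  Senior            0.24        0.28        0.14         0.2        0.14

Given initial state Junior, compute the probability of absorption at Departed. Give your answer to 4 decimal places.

Let h(s) be the probability of absorption at Departed starting from transient state s. Then h(Departed) = 1 and h(Trainee) = 0. By first-step analysis:
h(Manager) = 0.2·h(Manager) + 0.24·h(Junior) + 0.2·0 + 0.08·1 + 0.28·h(Senior)
h(Junior) = 0.26·h(Manager) + 0.16·h(Junior) + 0.2·0 + 0.24·1 + 0.14·h(Senior)
h(Senior) = 0.24·h(Manager) + 0.28·h(Junior) + 0.14·0 + 0.2·1 + 0.14·h(Senior)
Solving: h(Manager) = 0.4333, h(Junior) = 0.5062, h(Senior) = 0.5183.
Starting from Junior, the probability is 0.5062.

0.5062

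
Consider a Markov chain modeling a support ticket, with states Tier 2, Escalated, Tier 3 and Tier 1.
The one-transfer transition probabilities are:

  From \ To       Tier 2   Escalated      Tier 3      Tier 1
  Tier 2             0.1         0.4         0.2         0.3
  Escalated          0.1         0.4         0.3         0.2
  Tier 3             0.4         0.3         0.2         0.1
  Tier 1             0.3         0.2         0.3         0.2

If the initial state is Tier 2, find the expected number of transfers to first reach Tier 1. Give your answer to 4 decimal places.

4.6544

Let t(s) be the expected number of transfers to first reach Tier 1 from state s, with t(Tier 1) = 0. Conditioning on the first transfer:
t(Tier 2) = 1 + 0.1·t(Tier 2) + 0.4·t(Escalated) + 0.2·t(Tier 3)
t(Escalated) = 1 + 0.1·t(Tier 2) + 0.4·t(Escalated) + 0.3·t(Tier 3)
t(Tier 3) = 1 + 0.4·t(Tier 2) + 0.3·t(Escalated) + 0.2·t(Tier 3)
Solving: t(Tier 2) = 4.6544, t(Escalated) = 5.2074, t(Tier 3) = 5.5300.
Expected transfers from Tier 2 to Tier 1: 4.6544.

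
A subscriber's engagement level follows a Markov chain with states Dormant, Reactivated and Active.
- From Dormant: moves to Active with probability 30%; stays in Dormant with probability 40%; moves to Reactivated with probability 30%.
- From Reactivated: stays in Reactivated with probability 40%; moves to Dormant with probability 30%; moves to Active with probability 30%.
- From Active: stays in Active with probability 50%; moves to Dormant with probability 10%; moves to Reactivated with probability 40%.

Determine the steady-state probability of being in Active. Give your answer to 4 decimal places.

0.3750

Let the stationary distribution be π with π = πP and π_1 + π_2 + π_3 = 1.
π_1 = 0.4·π_1 + 0.3·π_2 + 0.1·π_3
π_2 = 0.3·π_1 + 0.4·π_2 + 0.4·π_3
Solving with the normalization constraint gives π = (0.2500, 0.3750, 0.3750).
So the stationary probability of Active is 0.3750.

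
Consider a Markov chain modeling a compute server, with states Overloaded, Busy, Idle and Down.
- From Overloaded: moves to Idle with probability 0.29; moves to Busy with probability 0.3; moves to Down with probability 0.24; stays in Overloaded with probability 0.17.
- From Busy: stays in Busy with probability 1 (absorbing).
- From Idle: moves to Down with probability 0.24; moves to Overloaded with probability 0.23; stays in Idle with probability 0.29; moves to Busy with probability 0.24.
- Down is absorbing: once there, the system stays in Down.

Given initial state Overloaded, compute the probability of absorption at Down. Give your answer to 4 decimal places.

0.4592

Let h(s) be the probability of absorption at Down starting from transient state s. Then h(Down) = 1 and h(Busy) = 0. By first-step analysis:
h(Overloaded) = 0.17·h(Overloaded) + 0.3·0 + 0.29·h(Idle) + 0.24·1
h(Idle) = 0.23·h(Overloaded) + 0.24·0 + 0.29·h(Idle) + 0.24·1
Solving: h(Overloaded) = 0.4592, h(Idle) = 0.4868.
Starting from Overloaded, the probability is 0.4592.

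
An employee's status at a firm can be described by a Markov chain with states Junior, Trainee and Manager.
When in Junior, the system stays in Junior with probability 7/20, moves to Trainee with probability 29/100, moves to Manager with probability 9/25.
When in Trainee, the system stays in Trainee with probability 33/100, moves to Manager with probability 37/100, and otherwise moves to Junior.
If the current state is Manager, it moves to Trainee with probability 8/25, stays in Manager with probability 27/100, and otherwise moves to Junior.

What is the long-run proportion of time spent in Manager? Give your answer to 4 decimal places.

Let the stationary distribution be π with π = πP and π_1 + π_2 + π_3 = 1.
π_1 = 0.35·π_1 + 0.3·π_2 + 0.41·π_3
π_2 = 0.29·π_1 + 0.33·π_2 + 0.32·π_3
Solving with the normalization constraint gives π = (0.3544, 0.3125, 0.3331).
So the stationary probability of Manager is 0.3331.

0.3331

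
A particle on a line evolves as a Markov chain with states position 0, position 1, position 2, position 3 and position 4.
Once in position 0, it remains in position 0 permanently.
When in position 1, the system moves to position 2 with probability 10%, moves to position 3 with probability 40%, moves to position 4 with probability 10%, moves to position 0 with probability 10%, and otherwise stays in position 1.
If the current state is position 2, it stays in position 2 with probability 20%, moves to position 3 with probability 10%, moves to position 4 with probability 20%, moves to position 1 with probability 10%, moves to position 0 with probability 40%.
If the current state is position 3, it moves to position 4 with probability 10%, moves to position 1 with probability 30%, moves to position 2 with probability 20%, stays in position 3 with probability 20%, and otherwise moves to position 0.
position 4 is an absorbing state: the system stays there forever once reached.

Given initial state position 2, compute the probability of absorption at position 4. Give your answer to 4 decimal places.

0.3448

Let h(s) be the probability of absorption at position 4 starting from transient state s. Then h(position 4) = 1 and h(position 0) = 0. By first-step analysis:
h(position 1) = 0.1·0 + 0.3·h(position 1) + 0.1·h(position 2) + 0.4·h(position 3) + 0.1·1
h(position 2) = 0.4·0 + 0.1·h(position 1) + 0.2·h(position 2) + 0.1·h(position 3) + 0.2·1
h(position 3) = 0.2·0 + 0.3·h(position 1) + 0.2·h(position 2) + 0.2·h(position 3) + 0.1·1
Solving: h(position 1) = 0.3981, h(position 2) = 0.3448, h(position 3) = 0.3605.
Starting from position 2, the probability is 0.3448.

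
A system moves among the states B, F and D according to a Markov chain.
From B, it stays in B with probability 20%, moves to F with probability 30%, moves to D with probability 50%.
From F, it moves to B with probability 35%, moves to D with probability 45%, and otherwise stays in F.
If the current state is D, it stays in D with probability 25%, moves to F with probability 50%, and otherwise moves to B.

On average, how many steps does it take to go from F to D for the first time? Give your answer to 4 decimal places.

2.1495

Let t(s) be the expected number of steps to first reach D from state s, with t(D) = 0. Conditioning on the first step:
t(B) = 1 + 0.2·t(B) + 0.3·t(F)
t(F) = 1 + 0.35·t(B) + 0.2·t(F)
Solving: t(B) = 2.0561, t(F) = 2.1495.
Expected steps from F to D: 2.1495.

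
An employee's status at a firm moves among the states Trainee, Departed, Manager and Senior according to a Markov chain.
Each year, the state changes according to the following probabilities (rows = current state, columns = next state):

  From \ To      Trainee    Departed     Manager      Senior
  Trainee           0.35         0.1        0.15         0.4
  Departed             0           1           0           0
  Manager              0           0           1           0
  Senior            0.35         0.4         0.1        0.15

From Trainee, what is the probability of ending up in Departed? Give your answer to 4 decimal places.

Let h(s) be the probability of absorption at Departed starting from transient state s. Then h(Departed) = 1 and h(Manager) = 0. By first-step analysis:
h(Trainee) = 0.35·h(Trainee) + 0.1·1 + 0.15·0 + 0.4·h(Senior)
h(Senior) = 0.35·h(Trainee) + 0.4·1 + 0.1·0 + 0.15·h(Senior)
Solving: h(Trainee) = 0.5939, h(Senior) = 0.7152.
Starting from Trainee, the probability is 0.5939.

0.5939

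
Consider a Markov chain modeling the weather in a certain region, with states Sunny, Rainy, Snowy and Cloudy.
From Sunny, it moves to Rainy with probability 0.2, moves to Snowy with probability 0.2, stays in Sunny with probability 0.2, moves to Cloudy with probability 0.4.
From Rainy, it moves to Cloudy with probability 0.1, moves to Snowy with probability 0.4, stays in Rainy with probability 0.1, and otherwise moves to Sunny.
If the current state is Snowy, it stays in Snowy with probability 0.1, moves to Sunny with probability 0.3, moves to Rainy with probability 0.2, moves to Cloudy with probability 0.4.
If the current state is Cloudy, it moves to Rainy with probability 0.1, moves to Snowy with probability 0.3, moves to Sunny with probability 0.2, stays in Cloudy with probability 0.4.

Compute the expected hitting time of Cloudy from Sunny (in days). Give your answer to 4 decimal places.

2.8947

Let t(s) be the expected number of days to first reach Cloudy from state s, with t(Cloudy) = 0. Conditioning on the first day:
t(Sunny) = 1 + 0.2·t(Sunny) + 0.2·t(Rainy) + 0.2·t(Snowy)
t(Rainy) = 1 + 0.4·t(Sunny) + 0.1·t(Rainy) + 0.4·t(Snowy)
t(Snowy) = 1 + 0.3·t(Sunny) + 0.2·t(Rainy) + 0.1·t(Snowy)
Solving: t(Sunny) = 2.8947, t(Rainy) = 3.6842, t(Snowy) = 2.8947.
Expected days from Sunny to Cloudy: 2.8947.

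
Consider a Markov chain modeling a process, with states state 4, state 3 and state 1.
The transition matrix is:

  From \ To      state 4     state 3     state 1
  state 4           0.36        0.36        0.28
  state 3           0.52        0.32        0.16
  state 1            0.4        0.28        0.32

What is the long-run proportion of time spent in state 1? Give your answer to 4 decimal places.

Let the stationary distribution be π with π = πP and π_1 + π_2 + π_3 = 1.
π_1 = 0.36·π_1 + 0.52·π_2 + 0.4·π_3
π_2 = 0.36·π_1 + 0.32·π_2 + 0.28·π_3
Solving with the normalization constraint gives π = (0.4223, 0.3269, 0.2508).
So the stationary probability of state 1 is 0.2508.

0.2508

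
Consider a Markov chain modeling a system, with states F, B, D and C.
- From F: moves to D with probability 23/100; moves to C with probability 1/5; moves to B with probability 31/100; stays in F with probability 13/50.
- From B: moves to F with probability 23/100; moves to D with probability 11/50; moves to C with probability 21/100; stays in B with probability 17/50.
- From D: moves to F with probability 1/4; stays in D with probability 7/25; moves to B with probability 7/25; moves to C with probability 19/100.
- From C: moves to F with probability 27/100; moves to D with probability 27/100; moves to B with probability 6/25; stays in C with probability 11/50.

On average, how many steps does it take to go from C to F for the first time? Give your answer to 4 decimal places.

3.9417

Let t(s) be the expected number of steps to first reach F from state s, with t(F) = 0. Conditioning on the first step:
t(B) = 1 + 0.34·t(B) + 0.22·t(D) + 0.21·t(C)
t(D) = 1 + 0.28·t(B) + 0.28·t(D) + 0.19·t(C)
t(C) = 1 + 0.24·t(B) + 0.27·t(D) + 0.22·t(C)
Solving: t(B) = 4.1120, t(D) = 4.0282, t(C) = 3.9417.
Expected steps from C to F: 3.9417.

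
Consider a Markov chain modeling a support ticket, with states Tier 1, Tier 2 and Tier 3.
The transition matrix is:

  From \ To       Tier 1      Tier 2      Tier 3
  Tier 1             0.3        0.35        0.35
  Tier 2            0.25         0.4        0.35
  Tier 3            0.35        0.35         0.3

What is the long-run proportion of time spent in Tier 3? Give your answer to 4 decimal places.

Let the stationary distribution be π with π = πP and π_1 + π_2 + π_3 = 1.
π_1 = 0.3·π_1 + 0.25·π_2 + 0.35·π_3
π_2 = 0.35·π_1 + 0.4·π_2 + 0.35·π_3
Solving with the normalization constraint gives π = (0.2982, 0.3684, 0.3333).
So the stationary probability of Tier 3 is 0.3333.

0.3333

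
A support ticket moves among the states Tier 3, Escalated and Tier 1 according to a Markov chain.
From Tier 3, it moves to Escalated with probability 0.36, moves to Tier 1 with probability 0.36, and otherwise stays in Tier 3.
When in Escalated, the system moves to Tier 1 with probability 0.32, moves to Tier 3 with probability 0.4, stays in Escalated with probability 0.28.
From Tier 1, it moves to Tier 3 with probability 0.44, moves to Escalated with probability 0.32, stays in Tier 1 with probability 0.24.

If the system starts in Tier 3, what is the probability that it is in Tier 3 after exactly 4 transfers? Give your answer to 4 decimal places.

0.3685

Propagate the distribution vector 4 transfers from Tier 3.
After 0 transfers: (1.0000, 0.0000, 0.0000)
After 1 transfer: (0.2800, 0.3600, 0.3600)
After 2 transfers: (0.3808, 0.3168, 0.3024)
After 3 transfers: (0.3664, 0.3226, 0.3110)
After 4 transfers: (0.3685, 0.3218, 0.3098)
P(in Tier 3 after 4 transfers) = 0.3685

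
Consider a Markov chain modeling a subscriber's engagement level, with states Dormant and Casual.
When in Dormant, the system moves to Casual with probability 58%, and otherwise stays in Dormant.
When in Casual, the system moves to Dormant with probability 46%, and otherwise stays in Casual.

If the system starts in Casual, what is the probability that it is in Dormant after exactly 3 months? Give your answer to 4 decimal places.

0.4423

Propagate the distribution vector 3 months from Casual.
After 0 months: (0.0000, 1.0000)
After 1 month: (0.4600, 0.5400)
After 2 months: (0.4416, 0.5584)
After 3 months: (0.4423, 0.5577)
P(in Dormant after 3 months) = 0.4423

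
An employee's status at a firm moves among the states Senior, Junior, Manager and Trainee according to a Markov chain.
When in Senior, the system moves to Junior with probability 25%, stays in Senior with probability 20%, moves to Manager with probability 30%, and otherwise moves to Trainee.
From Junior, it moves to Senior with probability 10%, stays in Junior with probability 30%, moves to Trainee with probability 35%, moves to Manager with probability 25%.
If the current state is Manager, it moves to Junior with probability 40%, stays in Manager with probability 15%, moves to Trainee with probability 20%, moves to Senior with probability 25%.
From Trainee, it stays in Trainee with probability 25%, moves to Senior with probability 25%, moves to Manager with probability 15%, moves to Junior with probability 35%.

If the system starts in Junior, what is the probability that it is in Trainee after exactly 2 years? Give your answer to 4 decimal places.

Propagate the distribution vector 2 years from Junior.
After 0 years: (0.0000, 1.0000, 0.0000, 0.0000)
After 1 year: (0.1000, 0.3000, 0.2500, 0.3500)
After 2 years: (0.2000, 0.3375, 0.1950, 0.2675)
P(in Trainee after 2 years) = 0.2675

0.2675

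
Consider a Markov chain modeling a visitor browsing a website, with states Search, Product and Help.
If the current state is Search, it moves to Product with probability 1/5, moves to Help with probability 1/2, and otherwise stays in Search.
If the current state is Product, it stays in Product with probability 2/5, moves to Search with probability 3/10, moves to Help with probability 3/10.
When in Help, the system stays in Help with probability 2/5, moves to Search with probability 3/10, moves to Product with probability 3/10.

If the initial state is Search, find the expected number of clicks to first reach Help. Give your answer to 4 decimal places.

Let t(s) be the expected number of clicks to first reach Help from state s, with t(Help) = 0. Conditioning on the first click:
t(Search) = 1 + 0.3·t(Search) + 0.2·t(Product)
t(Product) = 1 + 0.3·t(Search) + 0.4·t(Product)
Solving: t(Search) = 2.2222, t(Product) = 2.7778.
Expected clicks from Search to Help: 2.2222.

2.2222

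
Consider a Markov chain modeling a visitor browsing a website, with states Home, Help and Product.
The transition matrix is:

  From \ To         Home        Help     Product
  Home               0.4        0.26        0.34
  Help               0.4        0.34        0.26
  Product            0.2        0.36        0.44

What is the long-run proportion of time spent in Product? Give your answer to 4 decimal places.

Let the stationary distribution be π with π = πP and π_1 + π_2 + π_3 = 1.
π_1 = 0.4·π_1 + 0.4·π_2 + 0.2·π_3
π_2 = 0.26·π_1 + 0.34·π_2 + 0.36·π_3
Solving with the normalization constraint gives π = (0.3301, 0.3206, 0.3493).
So the stationary probability of Product is 0.3493.

0.3493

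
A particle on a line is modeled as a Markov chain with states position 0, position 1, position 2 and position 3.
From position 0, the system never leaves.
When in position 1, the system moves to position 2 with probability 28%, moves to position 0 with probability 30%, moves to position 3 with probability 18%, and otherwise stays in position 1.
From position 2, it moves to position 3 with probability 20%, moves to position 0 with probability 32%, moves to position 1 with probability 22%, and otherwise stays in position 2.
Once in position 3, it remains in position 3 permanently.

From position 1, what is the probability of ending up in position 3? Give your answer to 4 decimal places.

Let h(s) be the probability of absorption at position 3 starting from transient state s. Then h(position 3) = 1 and h(position 0) = 0. By first-step analysis:
h(position 1) = 0.3·0 + 0.24·h(position 1) + 0.28·h(position 2) + 0.18·1
h(position 2) = 0.32·0 + 0.22·h(position 1) + 0.26·h(position 2) + 0.2·1
Solving: h(position 1) = 0.3778, h(position 2) = 0.3826.
Starting from position 1, the probability is 0.3778.

0.3778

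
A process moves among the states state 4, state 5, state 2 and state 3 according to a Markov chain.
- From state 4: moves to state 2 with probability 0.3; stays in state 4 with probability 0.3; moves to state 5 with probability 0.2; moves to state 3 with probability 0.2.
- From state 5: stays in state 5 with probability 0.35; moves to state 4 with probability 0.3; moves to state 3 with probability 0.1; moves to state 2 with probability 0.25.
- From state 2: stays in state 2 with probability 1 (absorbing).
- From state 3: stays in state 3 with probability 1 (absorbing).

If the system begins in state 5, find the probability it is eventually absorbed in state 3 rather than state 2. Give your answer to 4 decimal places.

Let h(s) be the probability of absorption at state 3 starting from transient state s. Then h(state 3) = 1 and h(state 2) = 0. By first-step analysis:
h(state 4) = 0.3·h(state 4) + 0.2·h(state 5) + 0.3·0 + 0.2·1
h(state 5) = 0.3·h(state 4) + 0.35·h(state 5) + 0.25·0 + 0.1·1
Solving: h(state 4) = 0.3797, h(state 5) = 0.3291.
Starting from state 5, the probability is 0.3291.

0.3291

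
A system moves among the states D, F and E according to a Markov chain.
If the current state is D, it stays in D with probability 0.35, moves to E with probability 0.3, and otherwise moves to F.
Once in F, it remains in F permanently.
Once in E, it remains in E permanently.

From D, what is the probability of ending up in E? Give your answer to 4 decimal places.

Let h(s) be the probability of absorption at E starting from transient state s. Then h(E) = 1 and h(F) = 0. By first-step analysis:
h(D) = 0.35·h(D) + 0.35·0 + 0.3·1
Solving: h(D) = 0.4615.
Starting from D, the probability is 0.4615.

0.4615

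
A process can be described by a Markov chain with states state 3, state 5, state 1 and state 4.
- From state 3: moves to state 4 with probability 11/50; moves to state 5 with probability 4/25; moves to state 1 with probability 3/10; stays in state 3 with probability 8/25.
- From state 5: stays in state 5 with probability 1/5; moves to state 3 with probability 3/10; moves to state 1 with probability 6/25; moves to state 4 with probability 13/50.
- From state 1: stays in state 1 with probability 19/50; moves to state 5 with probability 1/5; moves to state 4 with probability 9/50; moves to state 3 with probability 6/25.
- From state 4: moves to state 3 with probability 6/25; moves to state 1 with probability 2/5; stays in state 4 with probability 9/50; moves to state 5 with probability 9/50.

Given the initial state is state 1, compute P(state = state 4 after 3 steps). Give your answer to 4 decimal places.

0.2058

Propagate the distribution vector 3 steps from state 1.
After 0 steps: (0.0000, 0.0000, 1.0000, 0.0000)
After 1 step: (0.2400, 0.2000, 0.3800, 0.1800)
After 2 steps: (0.2712, 0.1868, 0.3364, 0.2056)
After 3 steps: (0.2729, 0.1850, 0.3363, 0.2058)
P(in state 4 after 3 steps) = 0.2058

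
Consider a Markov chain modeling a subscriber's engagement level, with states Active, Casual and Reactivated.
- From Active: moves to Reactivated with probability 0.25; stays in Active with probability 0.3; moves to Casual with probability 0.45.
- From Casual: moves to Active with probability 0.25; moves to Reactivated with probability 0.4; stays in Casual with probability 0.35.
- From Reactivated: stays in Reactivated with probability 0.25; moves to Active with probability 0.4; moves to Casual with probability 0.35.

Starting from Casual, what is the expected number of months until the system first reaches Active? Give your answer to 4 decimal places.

3.3094

Let t(s) be the expected number of months to first reach Active from state s, with t(Active) = 0. Conditioning on the first month:
t(Casual) = 1 + 0.35·t(Casual) + 0.4·t(Reactivated)
t(Reactivated) = 1 + 0.35·t(Casual) + 0.25·t(Reactivated)
Solving: t(Casual) = 3.3094, t(Reactivated) = 2.8777.
Expected months from Casual to Active: 3.3094.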